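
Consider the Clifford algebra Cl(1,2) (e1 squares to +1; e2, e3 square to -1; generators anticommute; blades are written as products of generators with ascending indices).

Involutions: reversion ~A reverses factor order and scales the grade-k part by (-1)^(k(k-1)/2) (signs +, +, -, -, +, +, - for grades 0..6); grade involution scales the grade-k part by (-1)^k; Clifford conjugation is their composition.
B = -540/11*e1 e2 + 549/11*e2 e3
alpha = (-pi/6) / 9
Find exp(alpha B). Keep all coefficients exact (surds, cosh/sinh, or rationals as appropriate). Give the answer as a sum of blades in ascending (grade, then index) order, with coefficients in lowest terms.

B^2 term by term: the squares give (-540/11)^2*(e1 e2)^2 + (549/11)^2*(e2 e3)^2 = 291600/121*(+1) + 301401/121*(-1) = -81 (each basis 2-blade squares to minus the product of its generators' squares); cross terms between blades sharing an index anticommute and cancel. So B^2 = -81.
B^2 = -81 — circular case — the even/odd split gives cos and sin: l = 9, alpha*l = -pi/6, so exp(alpha B) = cos(-pi/6) + (sin(-pi/6)/9)*B = sqrt(3)/2 + (-1/18)*B.
Answer: sqrt(3)/2 + 30/11*e1 e2 - 61/22*e2 e3


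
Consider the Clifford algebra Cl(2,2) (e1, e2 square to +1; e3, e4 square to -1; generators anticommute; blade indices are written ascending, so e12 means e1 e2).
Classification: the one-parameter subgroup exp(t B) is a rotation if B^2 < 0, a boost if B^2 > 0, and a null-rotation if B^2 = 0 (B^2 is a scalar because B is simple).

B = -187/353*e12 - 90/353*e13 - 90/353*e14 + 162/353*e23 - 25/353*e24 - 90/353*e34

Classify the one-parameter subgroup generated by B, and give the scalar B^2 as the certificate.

B^2 term by term: the squares give (-187/353)^2*(e12)^2 + (-90/353)^2*(e13)^2 + (-90/353)^2*(e14)^2 + (162/353)^2*(e23)^2 + (-25/353)^2*(e24)^2 + (-90/353)^2*(e34)^2 = 34969/124609*(-1) + 8100/124609*(+1) + 8100/124609*(+1) + 26244/124609*(+1) + 625/124609*(+1) + 8100/124609*(-1) = 0 (each basis 2-blade squares to minus the product of its generators' squares); cross terms between blades sharing an index anticommute and cancel; the commuting (index-disjoint) pairs give grade-4 terms 2*c*c'*(blade product), which cancel blade by blade — e1234: 33660/124609 - 4500/124609 - 29160/124609 = 0 — confirming B is simple. So B^2 = 0.
Answer: null-rotation, certificate B^2 = 0. Check the certificate: B^2 = 0, and that sign is decisive whatever form B takes.


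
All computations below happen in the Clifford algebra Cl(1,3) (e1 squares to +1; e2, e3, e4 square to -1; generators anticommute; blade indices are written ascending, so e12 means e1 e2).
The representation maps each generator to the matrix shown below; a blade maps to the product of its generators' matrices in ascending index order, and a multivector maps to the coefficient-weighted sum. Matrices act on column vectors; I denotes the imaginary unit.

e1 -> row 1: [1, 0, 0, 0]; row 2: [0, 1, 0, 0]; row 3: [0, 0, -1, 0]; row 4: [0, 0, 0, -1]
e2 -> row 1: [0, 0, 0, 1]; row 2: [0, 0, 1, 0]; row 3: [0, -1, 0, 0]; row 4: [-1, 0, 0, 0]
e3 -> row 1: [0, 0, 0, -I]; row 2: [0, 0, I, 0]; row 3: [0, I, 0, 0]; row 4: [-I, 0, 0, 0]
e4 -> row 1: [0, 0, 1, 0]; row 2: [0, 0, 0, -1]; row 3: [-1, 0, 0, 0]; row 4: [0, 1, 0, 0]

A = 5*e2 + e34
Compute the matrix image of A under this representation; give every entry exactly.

Bivector images (products of the table entries): rho(e34) = rho(e3)rho(e4) = row 1: [0, -I, 0, 0]; row 2: [-I, 0, 0, 0]; row 3: [0, 0, 0, -I]; row 4: [0, 0, -I, 0].
M = (5)*rho(e2) + (1)*rho(e34), summed entrywise:
Answer: row 1: [0, -I, 0, 5]; row 2: [-I, 0, 5, 0]; row 3: [0, -5, 0, -I]; row 4: [-5, 0, -I, 0]


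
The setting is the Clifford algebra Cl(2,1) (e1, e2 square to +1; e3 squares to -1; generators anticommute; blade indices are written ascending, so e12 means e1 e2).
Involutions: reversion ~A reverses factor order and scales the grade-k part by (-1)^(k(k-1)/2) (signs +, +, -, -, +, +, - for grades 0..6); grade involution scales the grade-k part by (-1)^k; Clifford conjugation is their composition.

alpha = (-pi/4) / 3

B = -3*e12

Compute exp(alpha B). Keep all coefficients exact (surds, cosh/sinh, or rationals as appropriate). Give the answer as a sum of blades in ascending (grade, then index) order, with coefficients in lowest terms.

B^2 = (-3)^2*(e12)^2 = 9*(-1) = -9 (a basis 2-blade squares to minus the product of its generators' squares).
B^2 = -9 — B^2 < 0, so the exponential closes trigonometrically: l = 3, alpha*l = -pi/4, so exp(alpha B) = cos(-pi/4) + (sin(-pi/4)/3)*B = sqrt(2)/2 + (-sqrt(2)/6)*B.
Answer: sqrt(2)/2 + sqrt(2)/2*e12


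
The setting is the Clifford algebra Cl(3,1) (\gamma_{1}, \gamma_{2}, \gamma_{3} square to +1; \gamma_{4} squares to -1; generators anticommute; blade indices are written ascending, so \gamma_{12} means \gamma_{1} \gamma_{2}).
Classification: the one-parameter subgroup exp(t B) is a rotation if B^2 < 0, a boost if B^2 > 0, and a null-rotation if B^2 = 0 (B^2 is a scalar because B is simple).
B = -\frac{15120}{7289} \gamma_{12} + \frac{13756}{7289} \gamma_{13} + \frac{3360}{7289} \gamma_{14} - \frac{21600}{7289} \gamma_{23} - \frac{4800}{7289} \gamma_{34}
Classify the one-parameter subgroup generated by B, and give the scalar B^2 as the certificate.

B^2 term by term: the squares give (-\frac{15120}{7289})^2*(\gamma_{12})^2 + (\frac{13756}{7289})^2*(\gamma_{13})^2 + (\frac{3360}{7289})^2*(\gamma_{14})^2 + (-\frac{21600}{7289})^2*(\gamma_{23})^2 + (-\frac{4800}{7289})^2*(\gamma_{34})^2 = \frac{228614400}{53129521}*(-1) + \frac{189227536}{53129521}*(-1) + \frac{11289600}{53129521}*(+1) + \frac{466560000}{53129521}*(-1) + \frac{23040000}{53129521}*(+1) = -16 (each basis 2-blade squares to minus the product of its generators' squares); cross terms between blades sharing an index anticommute and cancel; the commuting (index-disjoint) pairs give grade-4 terms 2*c*c'*(blade product), which cancel blade by blade — \gamma_{1234}: \frac{145152000}{53129521} - \frac{145152000}{53129521} = 0 — confirming B is simple. So B^2 = -16.
Answer: rotation, certificate B^2 = -16. Note: conjugating B changes its blade decomposition but never the scalar B^2 = -16, whose sign settles the classification.


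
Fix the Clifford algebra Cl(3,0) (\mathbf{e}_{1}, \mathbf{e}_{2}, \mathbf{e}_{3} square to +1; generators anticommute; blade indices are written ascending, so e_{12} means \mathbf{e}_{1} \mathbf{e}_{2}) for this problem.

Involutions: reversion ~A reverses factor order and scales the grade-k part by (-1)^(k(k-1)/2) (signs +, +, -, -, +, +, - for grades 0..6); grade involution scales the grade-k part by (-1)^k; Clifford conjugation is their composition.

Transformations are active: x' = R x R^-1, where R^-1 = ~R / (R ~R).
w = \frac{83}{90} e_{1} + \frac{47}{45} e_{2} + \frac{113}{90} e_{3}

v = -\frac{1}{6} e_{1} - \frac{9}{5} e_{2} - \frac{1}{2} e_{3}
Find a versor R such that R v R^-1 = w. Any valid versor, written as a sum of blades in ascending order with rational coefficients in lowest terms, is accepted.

Equal squares first: v^2 = w^2 = \frac{1583}{450}. Then v + w = \frac{34}{45} e_{1} - \frac{34}{45} e_{2} + \frac{34}{45} e_{3} is a versor taking v to w, provided it is invertible.
Answer: \frac{34}{45} e_{1} - \frac{34}{45} e_{2} + \frac{34}{45} e_{3}


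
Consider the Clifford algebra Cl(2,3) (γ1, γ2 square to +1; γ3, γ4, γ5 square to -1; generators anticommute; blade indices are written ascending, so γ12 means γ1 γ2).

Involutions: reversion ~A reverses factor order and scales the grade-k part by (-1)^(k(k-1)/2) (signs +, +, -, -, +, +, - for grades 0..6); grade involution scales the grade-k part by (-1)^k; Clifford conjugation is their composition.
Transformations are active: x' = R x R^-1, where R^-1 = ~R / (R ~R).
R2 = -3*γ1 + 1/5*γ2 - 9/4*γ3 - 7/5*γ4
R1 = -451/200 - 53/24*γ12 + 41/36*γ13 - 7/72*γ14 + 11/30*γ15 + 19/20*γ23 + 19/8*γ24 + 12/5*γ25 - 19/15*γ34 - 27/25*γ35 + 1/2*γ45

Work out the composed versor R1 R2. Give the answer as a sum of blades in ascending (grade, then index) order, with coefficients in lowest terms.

Distribute over the terms of R2 (each basis-blade product reordered to ascending indices, repeated generators contracted through their squares):
R1 (-3*γ1) = 1353/200*γ1 - 53/8*γ2 + 41/12*γ3 - 7/24*γ4 + 11/10*γ5 - 57/20*γ123 - 57/8*γ124 - 36/5*γ125 + 19/5*γ134 + 81/25*γ135 - 3/2*γ145
R1 (1/5*γ2) = -53/120*γ1 - 451/1000*γ2 - 19/100*γ3 - 19/40*γ4 - 12/25*γ5 - 41/180*γ123 + 7/360*γ124 - 11/150*γ125 - 19/75*γ234 - 27/125*γ235 + 1/10*γ245
R1 (-9/4*γ3) = 41/16*γ1 + 171/80*γ2 + 4059/800*γ3 + 57/20*γ4 + 243/100*γ5 + 159/32*γ123 - 7/32*γ134 + 33/40*γ135 + 171/32*γ234 + 27/5*γ235 - 9/8*γ345
R1 (-7/5*γ4) = -49/360*γ1 + 133/40*γ2 - 133/75*γ3 + 3157/1000*γ4 - 7/10*γ5 + 371/120*γ124 - 287/180*γ134 + 77/150*γ145 - 133/100*γ234 + 84/25*γ245 - 189/125*γ345
Summing the partial products and collecting blades:
Answer: 31499/3600*γ1 - 3227/2000*γ2 + 3133/480*γ3 + 15721/3000*γ4 + 47/20*γ5 + 2723/1440*γ123 - 289/72*γ124 - 1091/150*γ125 + 2861/1440*γ134 + 813/200*γ135 - 74/75*γ145 + 361/96*γ234 + 648/125*γ235 + 173/50*γ245 - 2637/1000*γ345


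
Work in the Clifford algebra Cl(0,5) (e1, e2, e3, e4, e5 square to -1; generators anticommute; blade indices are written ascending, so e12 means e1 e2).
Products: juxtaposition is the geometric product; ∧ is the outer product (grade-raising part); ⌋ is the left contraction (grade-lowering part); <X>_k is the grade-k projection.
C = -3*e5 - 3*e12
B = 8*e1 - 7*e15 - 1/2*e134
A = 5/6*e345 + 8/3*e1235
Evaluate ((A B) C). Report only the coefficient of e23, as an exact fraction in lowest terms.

step 1: -5/12*e15 + 56/3*e23 - 35/6*e134 + 64/3*e235 + 4/3*e245 - 20/3*e1345
step 2: -5/4*e1 - 56*e13 + 64*e23 + 4*e24 - 5/4*e25 - 20*e134 - 64*e135 - 4*e145 - 35/2*e234 - 56*e235 + 35/2*e1345 - 20*e2345
Answer: 64


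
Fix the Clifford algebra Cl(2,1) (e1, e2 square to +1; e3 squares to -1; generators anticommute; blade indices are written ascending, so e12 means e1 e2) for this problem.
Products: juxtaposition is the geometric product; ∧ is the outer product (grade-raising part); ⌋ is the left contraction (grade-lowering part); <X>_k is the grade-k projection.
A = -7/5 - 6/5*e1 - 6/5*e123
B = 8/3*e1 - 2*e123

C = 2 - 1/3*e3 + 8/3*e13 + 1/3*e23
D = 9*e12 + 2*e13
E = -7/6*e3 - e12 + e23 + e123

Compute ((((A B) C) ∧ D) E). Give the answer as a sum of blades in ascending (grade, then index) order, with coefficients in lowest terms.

step 1: -4/5 - 56/15*e1 - 4/5*e23 + 14/5*e123
step 2: -28/15 - 98/15*e1 - 116/15*e2 - 436/45*e3 + 46/15*e12 - 8/9*e13 - 28/15*e23 + 196/45*e123
step 3: -84/5*e12 - 56/15*e13 - 1076/15*e123
step 4: -1328/15 - 3424/45*e1 + 56/15*e2 - 824/15*e3 - 3934/45*e12 - 84/5*e13 + 56/15*e23 + 98/5*e123
Answer: -1328/15 - 3424/45*e1 + 56/15*e2 - 824/15*e3 - 3934/45*e12 - 84/5*e13 + 56/15*e23 + 98/5*e123


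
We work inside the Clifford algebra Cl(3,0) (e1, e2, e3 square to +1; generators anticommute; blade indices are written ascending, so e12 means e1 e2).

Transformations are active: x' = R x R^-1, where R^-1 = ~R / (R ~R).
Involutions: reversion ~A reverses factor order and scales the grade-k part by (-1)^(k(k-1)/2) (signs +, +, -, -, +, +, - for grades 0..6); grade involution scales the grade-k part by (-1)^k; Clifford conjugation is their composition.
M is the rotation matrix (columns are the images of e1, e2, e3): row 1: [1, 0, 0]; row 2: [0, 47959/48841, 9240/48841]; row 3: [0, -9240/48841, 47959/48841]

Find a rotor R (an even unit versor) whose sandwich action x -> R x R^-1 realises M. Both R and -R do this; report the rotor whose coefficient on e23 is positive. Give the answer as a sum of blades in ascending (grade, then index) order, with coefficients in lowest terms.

Method: write R = a + b12*e12 + b13*e13 + b23*e23 with a^2 + b12^2 + b13^2 + b23^2 = 1 (so R^-1 = ~R). Expanding the columns R e_j ~R gives tr M = 4a^2 - 1 and, from the antisymmetric part, M21 - M12 = -4a*b12, M13 - M31 = 4a*b13, M32 - M23 = -4a*b23.
Here tr M = 144759/48841, so a^2 = (1 + tr M)/4 = 48400/48841 and a = ±220/221. Taking a = 220/221: M21 - M12 = 0, M13 - M31 = 0, M32 - M23 = -18480/48841, giving b12 = 0, b13 = 0, b23 = 21/221, i.e. R = 220/221 + 21/221*e23.
Its e23 coefficient is already positive.
Answer: 220/221 + 21/221*e23. Note: both R and -R realise this M (trace 144759/48841); the covering map identifies them, and the e23-coefficient sign is the tie-breaker.


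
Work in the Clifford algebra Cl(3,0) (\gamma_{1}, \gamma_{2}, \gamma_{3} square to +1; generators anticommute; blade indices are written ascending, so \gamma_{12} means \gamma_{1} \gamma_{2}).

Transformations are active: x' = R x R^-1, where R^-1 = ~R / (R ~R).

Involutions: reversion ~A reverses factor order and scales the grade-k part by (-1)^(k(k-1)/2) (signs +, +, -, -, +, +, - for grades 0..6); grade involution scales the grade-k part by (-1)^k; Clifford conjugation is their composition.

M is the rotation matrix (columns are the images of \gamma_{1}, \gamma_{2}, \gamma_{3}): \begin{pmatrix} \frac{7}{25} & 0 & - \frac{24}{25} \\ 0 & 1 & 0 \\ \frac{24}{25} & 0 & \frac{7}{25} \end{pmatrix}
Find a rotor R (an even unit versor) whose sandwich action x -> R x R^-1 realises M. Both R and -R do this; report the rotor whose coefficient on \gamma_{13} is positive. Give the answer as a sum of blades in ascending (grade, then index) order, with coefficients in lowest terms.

Method: write R = a + b12*\gamma_{12} + b13*\gamma_{13} + b23*\gamma_{23} with a^2 + b12^2 + b13^2 + b23^2 = 1 (so R^-1 = ~R). Expanding the columns R e_j ~R gives tr M = 4a^2 - 1 and, from the antisymmetric part, M21 - M12 = -4a*b12, M13 - M31 = 4a*b13, M32 - M23 = -4a*b23.
Here tr M = \frac{39}{25}, so a^2 = (1 + tr M)/4 = \frac{16}{25} and a = ±\frac{4}{5}. Taking a = \frac{4}{5}: M21 - M12 = 0, M13 - M31 = -\frac{48}{25}, M32 - M23 = 0, giving b12 = 0, b13 = -\frac{3}{5}, b23 = 0, i.e. R = \frac{4}{5} - \frac{3}{5} \gamma_{13}.
Its \gamma_{13} coefficient is negative, so report the other preimage -R.
Answer: -\frac{4}{5} + \frac{3}{5} \gamma_{13}. Key observation: the double cover Spin(3) -> SO(3) sends R and -R to the same matrix (trace \frac{39}{25} here), so the stated sign of the \gamma_{13} coefficient is what selects one sheet.


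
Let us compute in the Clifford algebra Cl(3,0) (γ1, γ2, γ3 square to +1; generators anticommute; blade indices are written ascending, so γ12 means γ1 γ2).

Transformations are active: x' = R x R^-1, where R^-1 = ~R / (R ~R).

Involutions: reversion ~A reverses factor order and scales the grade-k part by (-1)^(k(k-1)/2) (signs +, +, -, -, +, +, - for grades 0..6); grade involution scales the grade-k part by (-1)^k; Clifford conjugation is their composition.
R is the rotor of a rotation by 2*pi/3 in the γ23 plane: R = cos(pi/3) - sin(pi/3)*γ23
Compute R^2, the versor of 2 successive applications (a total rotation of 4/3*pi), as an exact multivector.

Rotor phase runs at HALF the rotation angle; powers of one rotor simply add phase, so after 2 steps in γ23 the phase is 2*pi/3 = 2*pi/3 and R^2 = cos(2*pi/3) - sin(2*pi/3)*γ23.
cos(2*pi/3) = -1/2 and sin(2*pi/3) = sqrt(3)/2, so R^2 = -1/2 - sqrt(3)/2*γ23. The net rotation is 4/3*pi; the rotor keeps the half-angle phase exactly.
Answer: -1/2 - sqrt(3)/2*γ23


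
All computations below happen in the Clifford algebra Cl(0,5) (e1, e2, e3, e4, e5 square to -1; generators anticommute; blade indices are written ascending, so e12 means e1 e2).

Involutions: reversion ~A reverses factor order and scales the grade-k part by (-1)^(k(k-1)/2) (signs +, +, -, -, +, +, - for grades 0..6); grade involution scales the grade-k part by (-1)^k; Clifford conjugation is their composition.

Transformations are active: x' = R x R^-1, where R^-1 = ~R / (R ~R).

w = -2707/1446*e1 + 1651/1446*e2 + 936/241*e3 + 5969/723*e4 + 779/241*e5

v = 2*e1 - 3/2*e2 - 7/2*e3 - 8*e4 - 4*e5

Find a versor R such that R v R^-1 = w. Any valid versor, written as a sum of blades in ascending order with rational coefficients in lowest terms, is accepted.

The midline construction: v and w both square to -197/2, so reflecting in their sum 185/1446*e1 - 259/723*e2 + 185/482*e3 + 185/723*e4 - 185/241*e5 exchanges them.
Answer: 185/1446*e1 - 259/723*e2 + 185/482*e3 + 185/723*e4 - 185/241*e5


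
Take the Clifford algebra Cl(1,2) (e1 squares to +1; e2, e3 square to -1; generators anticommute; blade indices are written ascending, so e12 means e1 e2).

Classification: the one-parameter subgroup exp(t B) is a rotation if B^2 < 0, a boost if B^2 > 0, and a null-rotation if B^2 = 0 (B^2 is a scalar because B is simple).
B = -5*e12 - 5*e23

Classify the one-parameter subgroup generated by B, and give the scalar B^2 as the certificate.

B^2 term by term: the squares give (-5)^2*(e12)^2 + (-5)^2*(e23)^2 = 25*(+1) + 25*(-1) = 0 (each basis 2-blade squares to minus the product of its generators' squares); cross terms between blades sharing an index anticommute and cancel. So B^2 = 0.
Answer: null-rotation, certificate B^2 = 0. The class reads off the invariant scalar 0 directly.


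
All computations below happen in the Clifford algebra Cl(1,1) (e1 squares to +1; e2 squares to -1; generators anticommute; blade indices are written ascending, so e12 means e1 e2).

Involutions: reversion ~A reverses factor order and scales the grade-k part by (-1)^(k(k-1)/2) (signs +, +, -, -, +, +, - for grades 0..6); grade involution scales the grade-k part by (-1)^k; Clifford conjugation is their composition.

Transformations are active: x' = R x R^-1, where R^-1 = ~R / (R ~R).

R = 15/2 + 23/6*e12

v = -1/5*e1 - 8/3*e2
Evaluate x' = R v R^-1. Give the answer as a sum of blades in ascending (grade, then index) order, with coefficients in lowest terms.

~R = 15/2 - 23/6*e12, and R ~R = 374/9, so R^-1 = ~R / (374/9).
R v = 157/18*e1 - 577/30*e2
Answer: 12523/3740*e1 - 9595/2244*e2


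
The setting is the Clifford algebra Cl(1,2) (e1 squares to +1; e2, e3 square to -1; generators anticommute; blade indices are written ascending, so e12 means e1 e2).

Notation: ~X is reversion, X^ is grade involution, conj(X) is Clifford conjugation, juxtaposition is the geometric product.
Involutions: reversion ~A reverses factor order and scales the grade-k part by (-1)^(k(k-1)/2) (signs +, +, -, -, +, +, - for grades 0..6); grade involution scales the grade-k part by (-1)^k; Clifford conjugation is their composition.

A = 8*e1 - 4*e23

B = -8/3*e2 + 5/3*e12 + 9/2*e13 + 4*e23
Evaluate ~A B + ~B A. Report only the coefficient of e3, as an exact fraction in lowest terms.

first term: -16 + 40/3*e2 + 76/3*e3 - 118/3*e12 + 20/3*e13 + 32*e123
second term: -16 + 40/3*e2 + 76/3*e3 + 118/3*e12 - 20/3*e13 - 32*e123
Answer: 152/3


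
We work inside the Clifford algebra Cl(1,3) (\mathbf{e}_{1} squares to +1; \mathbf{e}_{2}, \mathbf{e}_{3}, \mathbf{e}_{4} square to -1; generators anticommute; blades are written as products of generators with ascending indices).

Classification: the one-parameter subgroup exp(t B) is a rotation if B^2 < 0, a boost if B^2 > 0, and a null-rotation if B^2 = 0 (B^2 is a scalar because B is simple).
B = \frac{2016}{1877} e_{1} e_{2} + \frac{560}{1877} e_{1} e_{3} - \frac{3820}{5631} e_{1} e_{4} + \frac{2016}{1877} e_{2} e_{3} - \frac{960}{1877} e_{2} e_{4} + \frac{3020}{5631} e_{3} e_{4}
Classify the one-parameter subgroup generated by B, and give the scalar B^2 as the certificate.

B^2 term by term: the squares give (\frac{2016}{1877})^2*(e_{1} e_{2})^2 + (\frac{560}{1877})^2*(e_{1} e_{3})^2 + (-\frac{3820}{5631})^2*(e_{1} e_{4})^2 + (\frac{2016}{1877})^2*(e_{2} e_{3})^2 + (-\frac{960}{1877})^2*(e_{2} e_{4})^2 + (\frac{3020}{5631})^2*(e_{3} e_{4})^2 = \frac{4064256}{3523129}*(+1) + \frac{313600}{3523129}*(+1) + \frac{14592400}{31708161}*(+1) + \frac{4064256}{3523129}*(-1) + \frac{921600}{3523129}*(-1) + \frac{9120400}{31708161}*(-1) = 0 (each basis 2-blade squares to minus the product of its generators' squares); cross terms between blades sharing an index anticommute and cancel; the commuting (index-disjoint) pairs give grade-4 terms 2*c*c'*(blade product), which cancel blade by blade — e_{1} e_{2} e_{3} e_{4}: \frac{4058880}{3523129} + \frac{1075200}{3523129} - \frac{5134080}{3523129} = 0 — confirming B is simple. So B^2 = 0.
Answer: null-rotation, certificate B^2 = 0. Because 0 is invariant under every versor sandwich, the classification follows from its sign alone.


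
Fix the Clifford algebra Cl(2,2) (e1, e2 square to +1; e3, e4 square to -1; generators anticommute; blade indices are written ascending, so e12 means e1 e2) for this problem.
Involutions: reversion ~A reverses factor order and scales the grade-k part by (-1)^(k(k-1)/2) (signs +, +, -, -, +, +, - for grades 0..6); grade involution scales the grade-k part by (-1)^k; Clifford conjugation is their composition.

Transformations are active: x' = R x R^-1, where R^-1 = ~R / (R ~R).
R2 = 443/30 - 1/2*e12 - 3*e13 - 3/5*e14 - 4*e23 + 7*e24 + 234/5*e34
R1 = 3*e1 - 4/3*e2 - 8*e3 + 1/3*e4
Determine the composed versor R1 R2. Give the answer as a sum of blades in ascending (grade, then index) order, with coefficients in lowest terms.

Distribute over the terms of R1 (each basis-blade product reordered to ascending indices, repeated generators contracted through their squares):
(3*e1) R2 = 443/10*e1 - 3/2*e2 - 9*e3 - 9/5*e4 - 12*e123 + 21*e124 + 702/5*e134
(-4/3*e2) R2 = -2/3*e1 - 886/45*e2 + 16/3*e3 - 28/3*e4 - 4*e123 - 4/5*e124 - 312/5*e234
(-8*e3) R2 = 24*e1 + 32*e2 - 1772/15*e3 + 1872/5*e4 + 4*e123 - 24/5*e134 + 56*e234
(1/3*e4) R2 = -1/5*e1 + 7/3*e2 + 78/5*e3 + 443/90*e4 - 1/6*e124 - e134 - 4/3*e234
Summing the partial products and collecting blades:
Answer: 2023/30*e1 + 1183/90*e2 - 531/5*e3 + 33137/90*e4 - 12*e123 + 601/30*e124 + 673/5*e134 - 116/15*e234


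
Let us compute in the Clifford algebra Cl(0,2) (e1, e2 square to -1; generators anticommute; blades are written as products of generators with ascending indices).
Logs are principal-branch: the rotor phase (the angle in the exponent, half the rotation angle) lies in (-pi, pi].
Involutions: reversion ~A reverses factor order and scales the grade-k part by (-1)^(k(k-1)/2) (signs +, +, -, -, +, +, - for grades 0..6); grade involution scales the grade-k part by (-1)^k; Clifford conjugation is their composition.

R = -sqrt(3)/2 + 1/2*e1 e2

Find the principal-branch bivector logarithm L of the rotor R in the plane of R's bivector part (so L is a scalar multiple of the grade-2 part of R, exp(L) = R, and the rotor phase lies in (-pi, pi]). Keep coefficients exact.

The scalar part of R is -sqrt(3)/2, which fixes the principal-branch rotor phase; the unit plane is then the bivector part divided by the sine of that phase, and L is that plane scaled by the phase.
Concretely: cos(phase) = -sqrt(3)/2 gives phase = ±5*pi/6, and since phase/sin(phase) is even the sign is immaterial: L = (phase/sin(phase)) * <R>_2 = (5*pi/3) * <R>_2.
Answer: 5*pi/6*e1 e2


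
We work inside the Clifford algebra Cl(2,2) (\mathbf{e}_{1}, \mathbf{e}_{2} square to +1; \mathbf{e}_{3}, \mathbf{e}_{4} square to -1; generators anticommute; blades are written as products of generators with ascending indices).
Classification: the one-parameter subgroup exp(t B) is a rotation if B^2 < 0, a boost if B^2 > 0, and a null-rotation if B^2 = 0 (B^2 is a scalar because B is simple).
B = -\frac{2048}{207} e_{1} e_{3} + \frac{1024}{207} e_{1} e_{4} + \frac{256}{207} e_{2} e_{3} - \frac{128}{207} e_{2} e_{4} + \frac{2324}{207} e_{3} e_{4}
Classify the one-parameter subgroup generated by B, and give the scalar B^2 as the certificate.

B^2 term by term: the squares give (-\frac{2048}{207})^2*(e_{1} e_{3})^2 + (\frac{1024}{207})^2*(e_{1} e_{4})^2 + (\frac{256}{207})^2*(e_{2} e_{3})^2 + (-\frac{128}{207})^2*(e_{2} e_{4})^2 + (\frac{2324}{207})^2*(e_{3} e_{4})^2 = \frac{4194304}{42849}*(+1) + \frac{1048576}{42849}*(+1) + \frac{65536}{42849}*(+1) + \frac{16384}{42849}*(+1) + \frac{5400976}{42849}*(-1) = -\frac{16}{9} (each basis 2-blade squares to minus the product of its generators' squares); cross terms between blades sharing an index anticommute and cancel; the commuting (index-disjoint) pairs give grade-4 terms 2*c*c'*(blade product), which cancel blade by blade — e_{1} e_{2} e_{3} e_{4}: -\frac{524288}{42849} + \frac{524288}{42849} = 0 — confirming B is simple. So B^2 = -\frac{16}{9}.
Answer: rotation, certificate B^2 = -\frac{16}{9}. Key observation: B^2 = -\frac{16}{9} is a conjugation invariant, so its sign decides the class regardless of the surface form of B.


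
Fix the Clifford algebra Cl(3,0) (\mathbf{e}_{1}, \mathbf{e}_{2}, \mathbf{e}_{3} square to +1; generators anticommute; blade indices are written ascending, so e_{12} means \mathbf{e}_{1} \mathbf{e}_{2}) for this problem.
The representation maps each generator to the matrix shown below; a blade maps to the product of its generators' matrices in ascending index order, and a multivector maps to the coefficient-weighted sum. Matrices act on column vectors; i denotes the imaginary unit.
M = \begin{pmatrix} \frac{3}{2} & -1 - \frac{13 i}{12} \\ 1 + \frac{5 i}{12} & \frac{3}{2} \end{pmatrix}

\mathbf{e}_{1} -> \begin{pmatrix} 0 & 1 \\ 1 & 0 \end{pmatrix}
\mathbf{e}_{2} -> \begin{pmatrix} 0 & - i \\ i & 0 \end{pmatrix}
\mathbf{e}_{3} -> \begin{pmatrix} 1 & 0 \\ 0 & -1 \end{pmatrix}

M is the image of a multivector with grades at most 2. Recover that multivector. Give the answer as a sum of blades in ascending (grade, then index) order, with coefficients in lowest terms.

Method: 1, rho(e_{1}), rho(e_{2}), rho(e_{3}) form a trace-orthogonal basis of the 2x2 complex matrices (tr(X Y) = 2 if X = Y, else 0), so M = m0*1 + m1*rho(e_{1}) + m2*rho(e_{2}) + m3*rho(e_{3}) with m0 = tr(M)/2 = \frac{3}{2}, m1 = tr(M rho(e_{1}))/2 = - \frac{i}{3}, m2 = tr(M rho(e_{2}))/2 = \frac{3}{4} - i, m3 = tr(M rho(e_{3}))/2 = 0.
Multiplying table entries, the bivector images are rho(e_{12}) = i*rho(e_{3}), rho(e_{13}) = -i*rho(e_{2}), rho(e_{23}) = i*rho(e_{1}); with real blade coefficients the real parts of m0..m3 are the coefficients of 1, e_{1}, e_{2}, e_{3} and the imaginary parts give the bivectors (e_{23}: Im m1, e_{13}: -Im m2, e_{12}: Im m3).
Answer: \frac{3}{2} + \frac{3}{4} e_{2} + e_{13} - \frac{1}{3} e_{23}


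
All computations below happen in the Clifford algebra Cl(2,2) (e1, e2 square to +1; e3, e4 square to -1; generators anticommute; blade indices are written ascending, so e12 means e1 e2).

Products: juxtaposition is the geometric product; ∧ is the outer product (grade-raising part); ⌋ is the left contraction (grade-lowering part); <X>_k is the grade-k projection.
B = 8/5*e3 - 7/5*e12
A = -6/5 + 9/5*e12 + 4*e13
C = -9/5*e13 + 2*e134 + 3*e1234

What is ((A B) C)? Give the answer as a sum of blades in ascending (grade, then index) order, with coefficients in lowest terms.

step 1: 63/25 - 32/5*e1 - 48/25*e3 + 42/25*e12 - 28/5*e23 + 72/25*e123
step 2: 432/125*e1 + 648/125*e2 + 288/25*e3 + 216/25*e4 - 252/25*e12 - 567/125*e13 - 516/25*e14 + 378/125*e23 - 144/25*e24 - 446/25*e34 + 424/25*e124 + 126/25*e134 - 564/25*e234 + 189/25*e1234
Answer: 432/125*e1 + 648/125*e2 + 288/25*e3 + 216/25*e4 - 252/25*e12 - 567/125*e13 - 516/25*e14 + 378/125*e23 - 144/25*e24 - 446/25*e34 + 424/25*e124 + 126/25*e134 - 564/25*e234 + 189/25*e1234


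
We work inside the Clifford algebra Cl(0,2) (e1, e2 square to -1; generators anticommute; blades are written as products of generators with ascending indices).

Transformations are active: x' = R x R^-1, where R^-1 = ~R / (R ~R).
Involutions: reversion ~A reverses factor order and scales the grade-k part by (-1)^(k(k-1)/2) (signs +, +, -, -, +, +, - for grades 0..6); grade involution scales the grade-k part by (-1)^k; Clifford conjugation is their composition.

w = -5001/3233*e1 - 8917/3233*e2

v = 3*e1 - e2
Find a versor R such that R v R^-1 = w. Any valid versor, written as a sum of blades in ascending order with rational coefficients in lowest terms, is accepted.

Key observation: q(v) = q(w) = -10 (sandwiches preserve the norm), so R = v + w = 4698/3233*e1 - 12150/3233*e2 works whenever it is invertible — the component of v along it is kept and (v - w)/2 reverses, sending v to w.
Answer: 4698/3233*e1 - 12150/3233*e2


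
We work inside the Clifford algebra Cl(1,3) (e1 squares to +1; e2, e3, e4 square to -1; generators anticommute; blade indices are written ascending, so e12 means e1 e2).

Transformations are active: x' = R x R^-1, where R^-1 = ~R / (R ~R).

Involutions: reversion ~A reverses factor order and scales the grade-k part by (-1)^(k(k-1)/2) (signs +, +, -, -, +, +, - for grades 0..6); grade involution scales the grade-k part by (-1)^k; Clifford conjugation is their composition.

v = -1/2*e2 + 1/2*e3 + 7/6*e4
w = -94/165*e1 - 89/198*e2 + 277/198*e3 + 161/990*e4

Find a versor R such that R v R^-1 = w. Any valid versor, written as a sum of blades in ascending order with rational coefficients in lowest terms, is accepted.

Take R = v + w = -94/165*e1 - 94/99*e2 + 188/99*e3 + 658/495*e4. Because q(v) = q(w) = -67/36, conjugation by R sends v exactly to w.
Answer: -94/165*e1 - 94/99*e2 + 188/99*e3 + 658/495*e4


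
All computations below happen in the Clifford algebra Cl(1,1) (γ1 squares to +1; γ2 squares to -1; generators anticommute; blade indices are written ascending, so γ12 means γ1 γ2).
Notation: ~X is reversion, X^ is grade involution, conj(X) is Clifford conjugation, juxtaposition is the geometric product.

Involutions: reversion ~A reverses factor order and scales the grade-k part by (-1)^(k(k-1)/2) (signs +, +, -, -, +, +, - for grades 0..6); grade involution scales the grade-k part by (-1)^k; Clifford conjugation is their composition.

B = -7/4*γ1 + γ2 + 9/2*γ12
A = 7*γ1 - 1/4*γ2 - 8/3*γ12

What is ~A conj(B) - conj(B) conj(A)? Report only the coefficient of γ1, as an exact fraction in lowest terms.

first term: 91/24*γ1 - 217/6*γ2 - 105/16*γ12
second term: -24 - 37/24*γ1 - 161/6*γ2 - 105/16*γ12
Answer: 16/3


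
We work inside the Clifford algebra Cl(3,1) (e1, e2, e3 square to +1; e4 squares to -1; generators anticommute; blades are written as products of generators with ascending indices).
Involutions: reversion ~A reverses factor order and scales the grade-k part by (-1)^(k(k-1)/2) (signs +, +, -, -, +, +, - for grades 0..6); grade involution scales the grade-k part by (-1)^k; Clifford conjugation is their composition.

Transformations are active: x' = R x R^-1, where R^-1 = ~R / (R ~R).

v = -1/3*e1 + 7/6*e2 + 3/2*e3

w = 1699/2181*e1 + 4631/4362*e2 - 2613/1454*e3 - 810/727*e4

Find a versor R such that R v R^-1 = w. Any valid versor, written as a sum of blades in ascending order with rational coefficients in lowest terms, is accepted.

Key observation: q(v) = q(w) = 67/18 (sandwiches preserve the norm), so R = v + w = 324/727*e1 + 1620/727*e2 - 216/727*e3 - 810/727*e4 works whenever it is invertible — the component of v along it is kept and (v - w)/2 reverses, sending v to w.
Answer: 324/727*e1 + 1620/727*e2 - 216/727*e3 - 810/727*e4


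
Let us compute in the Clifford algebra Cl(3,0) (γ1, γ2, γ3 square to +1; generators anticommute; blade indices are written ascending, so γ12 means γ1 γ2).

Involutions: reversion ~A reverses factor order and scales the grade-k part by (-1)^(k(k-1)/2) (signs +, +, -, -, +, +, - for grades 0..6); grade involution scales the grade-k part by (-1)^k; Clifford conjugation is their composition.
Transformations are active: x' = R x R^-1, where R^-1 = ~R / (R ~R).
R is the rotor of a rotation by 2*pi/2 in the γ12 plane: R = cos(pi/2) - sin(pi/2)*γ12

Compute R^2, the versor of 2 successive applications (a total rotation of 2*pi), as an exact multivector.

Because a rotor carries half the rotation angle, composing 2 copies of this γ12-plane rotor multiplies the phase: 2*(pi/2) = pi, hence R^2 = cos(pi) - sin(pi)*γ12.
cos(pi) = -1 and sin(pi) = 0, so R^2 = -1. The total rotation 2*pi is 1 full turn, so every vector returns to itself, yet the rotor is -1, on the OTHER sheet of the double cover (an odd number of 2*pi turns).
Answer: -1


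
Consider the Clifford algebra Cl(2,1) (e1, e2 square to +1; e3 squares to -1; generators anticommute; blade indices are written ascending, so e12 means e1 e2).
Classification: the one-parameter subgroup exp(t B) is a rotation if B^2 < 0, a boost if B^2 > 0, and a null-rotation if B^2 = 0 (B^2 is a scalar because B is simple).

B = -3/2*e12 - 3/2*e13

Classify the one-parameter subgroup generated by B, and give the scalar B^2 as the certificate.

B^2 term by term: the squares give (-3/2)^2*(e12)^2 + (-3/2)^2*(e13)^2 = 9/4*(-1) + 9/4*(+1) = 0 (each basis 2-blade squares to minus the product of its generators' squares); cross terms between blades sharing an index anticommute and cancel. So B^2 = 0.
Answer: null-rotation, certificate B^2 = 0. B^2 = 0 is basis-independent, so its sign is the whole story.


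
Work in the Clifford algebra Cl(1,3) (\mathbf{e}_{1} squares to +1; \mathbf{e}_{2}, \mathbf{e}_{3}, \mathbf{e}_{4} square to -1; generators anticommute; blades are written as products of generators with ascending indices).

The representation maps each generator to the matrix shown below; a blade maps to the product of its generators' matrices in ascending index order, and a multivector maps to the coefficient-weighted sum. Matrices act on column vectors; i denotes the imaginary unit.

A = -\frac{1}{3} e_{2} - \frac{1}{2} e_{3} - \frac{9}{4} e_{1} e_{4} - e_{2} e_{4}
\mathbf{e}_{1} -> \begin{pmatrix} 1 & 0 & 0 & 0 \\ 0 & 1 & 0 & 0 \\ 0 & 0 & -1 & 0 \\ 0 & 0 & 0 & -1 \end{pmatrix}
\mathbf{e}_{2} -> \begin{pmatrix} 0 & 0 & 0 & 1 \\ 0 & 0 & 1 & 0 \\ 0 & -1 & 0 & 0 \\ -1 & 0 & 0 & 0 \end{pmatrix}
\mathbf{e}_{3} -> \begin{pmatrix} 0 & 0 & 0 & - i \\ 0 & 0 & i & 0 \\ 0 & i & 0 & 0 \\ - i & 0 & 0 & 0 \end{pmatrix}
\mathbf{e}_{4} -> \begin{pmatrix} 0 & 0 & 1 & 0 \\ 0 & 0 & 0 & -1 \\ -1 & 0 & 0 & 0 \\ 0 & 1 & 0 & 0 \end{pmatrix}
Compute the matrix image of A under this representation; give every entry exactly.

Bivector images (products of the table entries): rho(e_{1} e_{4}) = rho(\mathbf{e}_{1})rho(\mathbf{e}_{4}) = \begin{pmatrix} 0 & 0 & 1 & 0 \\ 0 & 0 & 0 & -1 \\ 1 & 0 & 0 & 0 \\ 0 & -1 & 0 & 0 \end{pmatrix}; rho(e_{2} e_{4}) = rho(\mathbf{e}_{2})rho(\mathbf{e}_{4}) = \begin{pmatrix} 0 & 1 & 0 & 0 \\ -1 & 0 & 0 & 0 \\ 0 & 0 & 0 & 1 \\ 0 & 0 & -1 & 0 \end{pmatrix}.
M = (-\frac{1}{3})*rho(e_{2}) + (-\frac{1}{2})*rho(e_{3}) + (-\frac{9}{4})*rho(e_{1} e_{4}) + (-1)*rho(e_{2} e_{4}), summed entrywise:
Answer: \begin{pmatrix} 0 & -1 & - \frac{9}{4} & - \frac{1}{3} + \frac{i}{2} \\ 1 & 0 & - \frac{1}{3} - \frac{i}{2} & \frac{9}{4} \\ - \frac{9}{4} & \frac{1}{3} - \frac{i}{2} & 0 & -1 \\ \frac{1}{3} + \frac{i}{2} & \frac{9}{4} & 1 & 0 \end{pmatrix}


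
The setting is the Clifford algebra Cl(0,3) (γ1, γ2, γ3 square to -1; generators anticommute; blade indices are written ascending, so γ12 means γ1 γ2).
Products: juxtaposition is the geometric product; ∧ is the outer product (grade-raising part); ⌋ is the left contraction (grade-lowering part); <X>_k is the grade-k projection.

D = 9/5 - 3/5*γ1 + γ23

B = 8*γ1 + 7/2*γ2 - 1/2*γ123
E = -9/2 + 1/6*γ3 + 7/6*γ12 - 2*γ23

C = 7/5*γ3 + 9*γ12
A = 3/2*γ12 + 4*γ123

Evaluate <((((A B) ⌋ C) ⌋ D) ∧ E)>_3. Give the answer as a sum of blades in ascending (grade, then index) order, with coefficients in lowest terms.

step 1: -2 - 21/4*γ1 + 12*γ2 + 3/4*γ3 + 14*γ13 - 32*γ23
step 2: -21/20 + 108*γ1 + 189/4*γ2 - 14/5*γ3 - 18*γ12
step 3: 6291/100 + 63/100*γ1 - 14/5*γ2 - 189/4*γ3 - 21/20*γ23
step 4: -56619/200 - 567/200*γ1 + 63/5*γ2 + 22311/100*γ3 + 14679/200*γ12 + 21/200*γ13 - 72937/600*γ23 - 11277/200*γ123
step 5: -11277/200*γ123
Answer: -11277/200*γ123


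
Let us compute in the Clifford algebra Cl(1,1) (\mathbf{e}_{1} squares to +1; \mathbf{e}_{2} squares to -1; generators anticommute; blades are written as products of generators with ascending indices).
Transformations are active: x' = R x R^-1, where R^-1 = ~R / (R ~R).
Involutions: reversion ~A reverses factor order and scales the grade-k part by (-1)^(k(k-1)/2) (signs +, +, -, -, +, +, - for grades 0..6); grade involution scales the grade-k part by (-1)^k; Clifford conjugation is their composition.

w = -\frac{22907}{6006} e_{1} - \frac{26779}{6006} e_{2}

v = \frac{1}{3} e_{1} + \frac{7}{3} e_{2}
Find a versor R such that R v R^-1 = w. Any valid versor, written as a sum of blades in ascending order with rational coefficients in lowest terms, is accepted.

Equal squares first: v^2 = w^2 = -\frac{16}{3}. Then v + w = -\frac{20905}{6006} e_{1} - \frac{4255}{2002} e_{2} is a versor taking v to w, provided it is invertible.
Answer: -\frac{20905}{6006} e_{1} - \frac{4255}{2002} e_{2}


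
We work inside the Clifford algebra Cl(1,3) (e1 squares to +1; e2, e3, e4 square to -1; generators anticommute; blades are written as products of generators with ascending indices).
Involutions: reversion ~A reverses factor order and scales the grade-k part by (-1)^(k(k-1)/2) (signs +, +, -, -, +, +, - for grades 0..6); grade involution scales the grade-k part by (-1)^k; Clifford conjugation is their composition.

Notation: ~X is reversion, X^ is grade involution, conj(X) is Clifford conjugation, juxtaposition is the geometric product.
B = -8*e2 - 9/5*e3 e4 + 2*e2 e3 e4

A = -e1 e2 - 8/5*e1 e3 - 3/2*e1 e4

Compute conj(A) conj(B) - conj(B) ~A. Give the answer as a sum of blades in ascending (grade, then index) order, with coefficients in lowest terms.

first term: -8*e1 + 27/10*e1 e3 - 72/25*e1 e4 - 79/5*e1 e2 e3 - 44/5*e1 e2 e4 - 2*e1 e3 e4 + 9/5*e1 e2 e3 e4
second term: 8*e1 - 27/10*e1 e3 + 72/25*e1 e4 - 49/5*e1 e2 e3 - 76/5*e1 e2 e4 + 2*e1 e3 e4 + 9/5*e1 e2 e3 e4
Answer: -16*e1 + 27/5*e1 e3 - 144/25*e1 e4 - 6*e1 e2 e3 + 32/5*e1 e2 e4 - 4*e1 e3 e4


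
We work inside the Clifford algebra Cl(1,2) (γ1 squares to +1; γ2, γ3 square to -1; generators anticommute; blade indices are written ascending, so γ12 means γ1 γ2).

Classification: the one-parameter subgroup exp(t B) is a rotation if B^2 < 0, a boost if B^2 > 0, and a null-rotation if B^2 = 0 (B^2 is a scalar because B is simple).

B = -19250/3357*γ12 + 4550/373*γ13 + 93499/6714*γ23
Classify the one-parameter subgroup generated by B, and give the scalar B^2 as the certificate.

B^2 term by term: the squares give (-19250/3357)^2*(γ12)^2 + (4550/373)^2*(γ13)^2 + (93499/6714)^2*(γ23)^2 = 370562500/11269449*(+1) + 20702500/139129*(+1) + 8742063001/45077796*(-1) = -49/4 (each basis 2-blade squares to minus the product of its generators' squares); cross terms between blades sharing an index anticommute and cancel. So B^2 = -49/4.
Answer: rotation, certificate B^2 = -49/4. B^2 = -49/4 is basis-independent, so its sign is the whole story.


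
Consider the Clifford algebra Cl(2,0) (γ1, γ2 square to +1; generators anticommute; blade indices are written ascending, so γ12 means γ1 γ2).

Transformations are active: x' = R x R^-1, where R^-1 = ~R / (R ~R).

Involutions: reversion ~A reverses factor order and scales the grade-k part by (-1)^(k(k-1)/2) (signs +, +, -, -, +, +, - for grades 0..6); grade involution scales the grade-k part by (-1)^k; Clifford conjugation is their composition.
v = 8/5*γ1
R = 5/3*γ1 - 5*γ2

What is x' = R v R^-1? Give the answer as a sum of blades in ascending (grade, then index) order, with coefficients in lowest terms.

~R = 5/3*γ1 - 5*γ2, and R ~R = 250/9, so R^-1 = ~R / (250/9).
R v = 8/3 + 8*γ12
Answer: -32/25*γ1 - 24/25*γ2


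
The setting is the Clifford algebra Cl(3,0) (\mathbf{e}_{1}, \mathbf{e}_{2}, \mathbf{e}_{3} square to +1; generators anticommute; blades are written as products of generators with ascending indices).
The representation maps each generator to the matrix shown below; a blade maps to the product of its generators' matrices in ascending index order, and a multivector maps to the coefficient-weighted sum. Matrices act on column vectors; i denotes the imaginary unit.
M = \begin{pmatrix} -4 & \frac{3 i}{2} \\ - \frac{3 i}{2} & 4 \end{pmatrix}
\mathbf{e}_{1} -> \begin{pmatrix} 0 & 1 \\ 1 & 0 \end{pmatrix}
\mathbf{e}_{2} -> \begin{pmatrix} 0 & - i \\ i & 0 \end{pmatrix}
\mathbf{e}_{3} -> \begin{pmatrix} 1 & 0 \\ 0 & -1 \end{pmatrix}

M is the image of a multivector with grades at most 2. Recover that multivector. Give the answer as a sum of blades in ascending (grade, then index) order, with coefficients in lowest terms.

Method: 1, rho(e_{1}), rho(e_{2}), rho(e_{3}) form a trace-orthogonal basis of the 2x2 complex matrices (tr(X Y) = 2 if X = Y, else 0), so M = m0*1 + m1*rho(e_{1}) + m2*rho(e_{2}) + m3*rho(e_{3}) with m0 = tr(M)/2 = 0, m1 = tr(M rho(e_{1}))/2 = 0, m2 = tr(M rho(e_{2}))/2 = - \frac{3}{2}, m3 = tr(M rho(e_{3}))/2 = -4.
Multiplying table entries, the bivector images are rho(e_{1} e_{2}) = i*rho(e_{3}), rho(e_{1} e_{3}) = -i*rho(e_{2}), rho(e_{2} e_{3}) = i*rho(e_{1}); with real blade coefficients the real parts of m0..m3 are the coefficients of 1, e_{1}, e_{2}, e_{3} and the imaginary parts give the bivectors (e_{2} e_{3}: Im m1, e_{1} e_{3}: -Im m2, e_{1} e_{2}: Im m3).
Answer: -\frac{3}{2} e_{2} - 4 e_{3}
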